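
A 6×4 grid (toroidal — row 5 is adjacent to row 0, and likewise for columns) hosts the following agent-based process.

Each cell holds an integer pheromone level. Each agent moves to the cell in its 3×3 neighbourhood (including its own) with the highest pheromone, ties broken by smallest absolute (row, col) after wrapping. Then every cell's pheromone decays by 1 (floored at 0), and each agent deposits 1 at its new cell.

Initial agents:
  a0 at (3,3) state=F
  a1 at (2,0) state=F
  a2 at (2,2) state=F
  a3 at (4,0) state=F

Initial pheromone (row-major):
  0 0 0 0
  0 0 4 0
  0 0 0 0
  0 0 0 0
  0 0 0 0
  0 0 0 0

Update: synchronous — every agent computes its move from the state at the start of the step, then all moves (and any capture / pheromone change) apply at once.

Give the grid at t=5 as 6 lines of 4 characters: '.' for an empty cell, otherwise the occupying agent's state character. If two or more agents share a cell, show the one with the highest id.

t=1: a0@(2,0) a1@(1,0) a2@(1,2) a3@(3,0) | pheromone: 0 0 0 0 / 1 0 4 0 / 1 0 0 0 / 1 0 0 0 / 0 0 0 0 / 0 0 0 0
t=2: a0@(1,0) a1@(1,0) a2@(1,2) a3@(2,0) | pheromone: 0 0 0 0 / 2 0 4 0 / 1 0 0 0 / 0 0 0 0 / 0 0 0 0 / 0 0 0 0
t=3: a0@(1,0) a1@(1,0) a2@(1,2) a3@(1,0) | pheromone: 0 0 0 0 / 4 0 4 0 / 0 0 0 0 / 0 0 0 0 / 0 0 0 0 / 0 0 0 0
t=4: a0@(1,0) a1@(1,0) a2@(1,2) a3@(1,0) | pheromone: 0 0 0 0 / 6 0 4 0 / 0 0 0 0 / 0 0 0 0 / 0 0 0 0 / 0 0 0 0
t=5: a0@(1,0) a1@(1,0) a2@(1,2) a3@(1,0) | pheromone: 0 0 0 0 / 8 0 4 0 / 0 0 0 0 / 0 0 0 0 / 0 0 0 0 / 0 0 0 0

....
F.F.
....
....
....
....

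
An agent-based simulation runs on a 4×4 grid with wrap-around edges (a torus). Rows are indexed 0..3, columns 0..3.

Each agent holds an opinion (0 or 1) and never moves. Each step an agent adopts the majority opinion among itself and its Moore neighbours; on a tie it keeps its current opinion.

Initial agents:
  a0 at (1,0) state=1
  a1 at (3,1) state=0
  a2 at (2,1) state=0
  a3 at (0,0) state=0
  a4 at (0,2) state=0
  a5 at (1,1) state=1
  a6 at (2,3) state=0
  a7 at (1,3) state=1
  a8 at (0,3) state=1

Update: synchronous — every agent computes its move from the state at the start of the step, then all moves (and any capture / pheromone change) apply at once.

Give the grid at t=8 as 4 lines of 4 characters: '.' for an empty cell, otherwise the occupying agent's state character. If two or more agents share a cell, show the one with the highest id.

1.11
11.1
.0.1
.0..

t=1: a0@(1,0):1 a1@(3,1):0 a2@(2,1):0 a3@(0,0):1 a4@(0,2):1 a5@(1,1):0 a6@(2,3):1 a7@(1,3):1 a8@(0,3):1
t=2: a0@(1,0):1 a1@(3,1):0 a2@(2,1):0 a3@(0,0):1 a4@(0,2):1 a5@(1,1):1 a6@(2,3):1 a7@(1,3):1 a8@(0,3):1
t=3: (unchanged — steady state)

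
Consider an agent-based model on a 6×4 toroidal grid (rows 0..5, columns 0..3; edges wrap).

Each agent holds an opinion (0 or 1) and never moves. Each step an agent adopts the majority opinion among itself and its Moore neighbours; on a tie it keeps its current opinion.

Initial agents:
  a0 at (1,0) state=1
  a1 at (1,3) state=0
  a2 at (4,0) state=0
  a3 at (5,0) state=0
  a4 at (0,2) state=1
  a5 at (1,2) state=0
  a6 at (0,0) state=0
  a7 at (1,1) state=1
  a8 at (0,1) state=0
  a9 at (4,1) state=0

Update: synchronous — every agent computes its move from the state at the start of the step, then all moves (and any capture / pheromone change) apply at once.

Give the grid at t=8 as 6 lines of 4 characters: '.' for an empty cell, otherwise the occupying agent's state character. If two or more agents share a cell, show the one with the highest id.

t=1: a0@(1,0):0 a1@(1,3):0 a2@(4,0):0 a3@(5,0):0 a4@(0,2):0 a5@(1,2):0 a6@(0,0):0 a7@(1,1):1 a8@(0,1):0 a9@(4,1):0
t=2: a0@(1,0):0 a1@(1,3):0 a2@(4,0):0 a3@(5,0):0 a4@(0,2):0 a5@(1,2):0 a6@(0,0):0 a7@(1,1):0 a8@(0,1):0 a9@(4,1):0
t=3: (unchanged — steady state)

000.
0000
....
....
00..
0...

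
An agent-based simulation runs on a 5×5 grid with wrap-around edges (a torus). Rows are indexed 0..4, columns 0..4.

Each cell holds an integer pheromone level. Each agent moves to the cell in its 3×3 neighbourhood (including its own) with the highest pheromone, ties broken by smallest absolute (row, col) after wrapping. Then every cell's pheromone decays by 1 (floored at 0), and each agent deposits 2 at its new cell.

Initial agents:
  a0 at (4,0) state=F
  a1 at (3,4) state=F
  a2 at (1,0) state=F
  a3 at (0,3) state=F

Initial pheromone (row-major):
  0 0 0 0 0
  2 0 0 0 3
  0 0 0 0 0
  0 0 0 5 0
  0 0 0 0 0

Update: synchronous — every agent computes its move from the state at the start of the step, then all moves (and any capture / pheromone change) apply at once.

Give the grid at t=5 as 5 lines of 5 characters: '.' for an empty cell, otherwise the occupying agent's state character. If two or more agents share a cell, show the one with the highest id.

t=1: a0@(0,0) a1@(3,3) a2@(1,4) a3@(1,4) | pheromone: 2 0 0 0 0 / 1 0 0 0 6 / 0 0 0 0 0 / 0 0 0 6 0 / 0 0 0 0 0
t=2: a0@(1,4) a1@(3,3) a2@(1,4) a3@(1,4) | pheromone: 1 0 0 0 0 / 0 0 0 0 11 / 0 0 0 0 0 / 0 0 0 7 0 / 0 0 0 0 0
t=3: a0@(1,4) a1@(3,3) a2@(1,4) a3@(1,4) | pheromone: 0 0 0 0 0 / 0 0 0 0 16 / 0 0 0 0 0 / 0 0 0 8 0 / 0 0 0 0 0
t=4: a0@(1,4) a1@(3,3) a2@(1,4) a3@(1,4) | pheromone: 0 0 0 0 0 / 0 0 0 0 21 / 0 0 0 0 0 / 0 0 0 9 0 / 0 0 0 0 0
t=5: a0@(1,4) a1@(3,3) a2@(1,4) a3@(1,4) | pheromone: 0 0 0 0 0 / 0 0 0 0 26 / 0 0 0 0 0 / 0 0 0 10 0 / 0 0 0 0 0

.....
....F
.....
...F.
.....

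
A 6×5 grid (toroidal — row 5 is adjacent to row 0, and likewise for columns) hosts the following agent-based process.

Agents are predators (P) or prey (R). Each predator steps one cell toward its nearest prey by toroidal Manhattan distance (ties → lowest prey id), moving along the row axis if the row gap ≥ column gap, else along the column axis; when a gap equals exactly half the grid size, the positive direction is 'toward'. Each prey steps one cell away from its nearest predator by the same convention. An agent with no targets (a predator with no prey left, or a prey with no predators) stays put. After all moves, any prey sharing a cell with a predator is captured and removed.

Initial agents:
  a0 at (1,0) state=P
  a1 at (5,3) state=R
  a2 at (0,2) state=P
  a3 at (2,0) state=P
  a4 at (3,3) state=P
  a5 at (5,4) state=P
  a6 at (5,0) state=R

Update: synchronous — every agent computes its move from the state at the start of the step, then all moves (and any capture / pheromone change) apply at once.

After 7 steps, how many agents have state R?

t=1: a0@(0,0):P a2@(5,2):P a3@(3,0):P a4@(4,3):P a5@(5,3):P a6@(5,1):R
t=2: a0@(5,0):P a2@(5,1):P a3@(4,0):P a4@(4,2):P a5@(5,2):P
t=3: (unchanged — steady state)

0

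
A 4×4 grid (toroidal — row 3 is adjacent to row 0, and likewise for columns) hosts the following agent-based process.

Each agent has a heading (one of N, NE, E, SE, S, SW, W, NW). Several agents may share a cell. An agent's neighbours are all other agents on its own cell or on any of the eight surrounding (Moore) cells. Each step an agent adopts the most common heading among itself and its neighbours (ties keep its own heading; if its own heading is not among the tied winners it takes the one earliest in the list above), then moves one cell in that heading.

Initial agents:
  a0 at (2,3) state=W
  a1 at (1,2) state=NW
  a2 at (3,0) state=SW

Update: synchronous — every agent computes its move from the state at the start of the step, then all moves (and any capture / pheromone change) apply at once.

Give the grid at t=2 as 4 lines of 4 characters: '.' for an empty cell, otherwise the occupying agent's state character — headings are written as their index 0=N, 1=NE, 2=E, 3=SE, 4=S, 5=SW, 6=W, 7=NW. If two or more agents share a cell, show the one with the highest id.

....
..5.
.6..
7...

t=1: a0@(2,2):W a1@(0,1):NW a2@(0,3):SW
t=2: a0@(2,1):W a1@(3,0):NW a2@(1,2):SW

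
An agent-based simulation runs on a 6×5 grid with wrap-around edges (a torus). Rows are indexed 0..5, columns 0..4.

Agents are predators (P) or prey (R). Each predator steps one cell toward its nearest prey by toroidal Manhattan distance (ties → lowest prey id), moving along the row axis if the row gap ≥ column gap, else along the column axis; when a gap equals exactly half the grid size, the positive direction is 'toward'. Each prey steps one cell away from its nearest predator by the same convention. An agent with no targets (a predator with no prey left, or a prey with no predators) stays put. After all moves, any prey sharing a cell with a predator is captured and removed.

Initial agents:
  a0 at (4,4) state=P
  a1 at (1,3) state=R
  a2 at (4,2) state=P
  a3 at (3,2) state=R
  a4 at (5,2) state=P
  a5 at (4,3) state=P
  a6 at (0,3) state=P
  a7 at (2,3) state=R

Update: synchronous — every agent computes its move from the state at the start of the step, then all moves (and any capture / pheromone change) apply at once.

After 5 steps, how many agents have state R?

t=1: a0@(4,3):P a1@(2,3):R a2@(3,2):P a3@(2,2):R a4@(4,2):P a5@(3,3):P a6@(1,3):P
t=2: a0@(3,3):P a1@(1,3):R a2@(2,2):P a3@(1,2):R a4@(3,2):P a5@(2,3):P a6@(2,3):P
t=3: a0@(2,3):P a1@(0,3):R a2@(1,2):P a3@(0,2):R a4@(2,2):P a5@(1,3):P a6@(1,3):P
t=4: a0@(1,3):P a1@(5,3):R a2@(0,2):P a3@(5,2):R a4@(1,2):P a5@(0,3):P a6@(0,3):P
t=5: a0@(0,3):P a1@(4,3):R a2@(5,2):P a3@(4,2):R a4@(0,2):P a5@(5,3):P a6@(5,3):P

2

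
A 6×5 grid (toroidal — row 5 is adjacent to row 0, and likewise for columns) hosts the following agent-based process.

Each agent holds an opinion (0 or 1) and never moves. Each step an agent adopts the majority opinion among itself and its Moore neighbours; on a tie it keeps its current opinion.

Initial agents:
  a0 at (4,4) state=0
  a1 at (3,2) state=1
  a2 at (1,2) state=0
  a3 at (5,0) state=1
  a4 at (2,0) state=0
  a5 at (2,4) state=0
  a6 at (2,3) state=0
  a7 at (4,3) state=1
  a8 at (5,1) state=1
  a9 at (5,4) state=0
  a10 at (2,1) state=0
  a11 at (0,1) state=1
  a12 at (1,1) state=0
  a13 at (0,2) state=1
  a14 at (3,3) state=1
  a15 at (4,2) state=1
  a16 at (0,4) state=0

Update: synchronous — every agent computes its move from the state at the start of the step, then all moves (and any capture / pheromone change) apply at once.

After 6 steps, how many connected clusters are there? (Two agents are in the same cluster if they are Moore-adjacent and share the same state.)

2

t=1: a0@(4,4):1 a1@(3,2):1 a2@(1,2):0 a3@(5,0):1 a4@(2,0):0 a5@(2,4):0 a6@(2,3):0 a7@(4,3):1 a8@(5,1):1 a9@(5,4):0 a10@(2,1):0 a11@(0,1):1 a12@(1,1):0 a13@(0,2):1 a14@(3,3):1 a15@(4,2):1 a16@(0,4):0
t=2: a0@(4,4):1 a1@(3,2):1 a2@(1,2):0 a3@(5,0):1 a4@(2,0):0 a5@(2,4):0 a6@(2,3):0 a7@(4,3):1 a8@(5,1):1 a9@(5,4):1 a10@(2,1):0 a11@(0,1):1 a12@(1,1):0 a13@(0,2):1 a14@(3,3):1 a15@(4,2):1 a16@(0,4):0
t=3: a0@(4,4):1 a1@(3,2):1 a2@(1,2):0 a3@(5,0):1 a4@(2,0):0 a5@(2,4):0 a6@(2,3):0 a7@(4,3):1 a8@(5,1):1 a9@(5,4):1 a10@(2,1):0 a11@(0,1):1 a12@(1,1):0 a13@(0,2):1 a14@(3,3):1 a15@(4,2):1 a16@(0,4):1
t=4: (unchanged — steady state)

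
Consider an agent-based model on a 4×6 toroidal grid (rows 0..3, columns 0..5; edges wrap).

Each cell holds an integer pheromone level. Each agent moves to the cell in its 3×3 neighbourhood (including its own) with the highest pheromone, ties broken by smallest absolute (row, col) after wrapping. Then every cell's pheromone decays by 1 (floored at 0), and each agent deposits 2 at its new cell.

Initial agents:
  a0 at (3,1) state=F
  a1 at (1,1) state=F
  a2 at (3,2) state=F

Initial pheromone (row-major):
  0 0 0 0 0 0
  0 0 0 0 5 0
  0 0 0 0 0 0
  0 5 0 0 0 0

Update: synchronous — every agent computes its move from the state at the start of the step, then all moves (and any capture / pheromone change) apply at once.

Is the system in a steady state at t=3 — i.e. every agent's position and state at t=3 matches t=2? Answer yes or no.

t=1: a0@(3,1) a1@(0,0) a2@(3,1) | pheromone: 2 0 0 0 0 0 / 0 0 0 0 4 0 / 0 0 0 0 0 0 / 0 8 0 0 0 0
t=2: a0@(3,1) a1@(3,1) a2@(3,1) | pheromone: 1 0 0 0 0 0 / 0 0 0 0 3 0 / 0 0 0 0 0 0 / 0 13 0 0 0 0
t=3: a0@(3,1) a1@(3,1) a2@(3,1) | pheromone: 0 0 0 0 0 0 / 0 0 0 0 2 0 / 0 0 0 0 0 0 / 0 18 0 0 0 0

yes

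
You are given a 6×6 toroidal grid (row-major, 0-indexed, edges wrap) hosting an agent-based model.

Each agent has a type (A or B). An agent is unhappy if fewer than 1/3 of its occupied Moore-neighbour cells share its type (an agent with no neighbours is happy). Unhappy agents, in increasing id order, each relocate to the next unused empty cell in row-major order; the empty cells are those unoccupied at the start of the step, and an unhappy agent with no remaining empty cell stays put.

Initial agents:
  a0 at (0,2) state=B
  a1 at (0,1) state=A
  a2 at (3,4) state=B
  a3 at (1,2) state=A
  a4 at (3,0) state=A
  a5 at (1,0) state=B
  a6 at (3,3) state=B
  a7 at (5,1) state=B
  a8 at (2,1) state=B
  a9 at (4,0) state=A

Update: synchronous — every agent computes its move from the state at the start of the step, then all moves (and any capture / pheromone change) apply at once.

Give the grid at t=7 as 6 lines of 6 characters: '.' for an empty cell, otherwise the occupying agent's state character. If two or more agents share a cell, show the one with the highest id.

t=1: a0@(0,2):B a1@(0,0):A a2@(3,4):B a3@(1,2):A a4@(3,0):A a5@(1,0):B a6@(3,3):B a7@(5,1):B a8@(2,1):B a9@(4,0):A
t=2: a0@(0,2):B a1@(0,1):A a2@(3,4):B a3@(0,3):A a4@(3,0):A a5@(1,0):B a6@(3,3):B a7@(5,1):B a8@(2,1):B a9@(4,0):A
t=3: a0@(0,2):B a1@(0,0):A a2@(3,4):B a3@(0,4):A a4@(3,0):A a5@(1,0):B a6@(3,3):B a7@(5,1):B a8@(2,1):B a9@(4,0):A
t=4: a0@(0,2):B a1@(0,1):A a2@(3,4):B a3@(0,4):A a4@(3,0):A a5@(1,0):B a6@(3,3):B a7@(5,1):B a8@(2,1):B a9@(4,0):A
t=5: a0@(0,2):B a1@(0,0):A a2@(3,4):B a3@(0,4):A a4@(3,0):A a5@(1,0):B a6@(3,3):B a7@(5,1):B a8@(2,1):B a9@(4,0):A
t=6: a0@(0,2):B a1@(0,1):A a2@(3,4):B a3@(0,4):A a4@(3,0):A a5@(1,0):B a6@(3,3):B a7@(5,1):B a8@(2,1):B a9@(4,0):A
t=7: a0@(0,2):B a1@(0,0):A a2@(3,4):B a3@(0,4):A a4@(3,0):A a5@(1,0):B a6@(3,3):B a7@(5,1):B a8@(2,1):B a9@(4,0):A

A.B.A.
B.....
.B....
A..BB.
A.....
.B....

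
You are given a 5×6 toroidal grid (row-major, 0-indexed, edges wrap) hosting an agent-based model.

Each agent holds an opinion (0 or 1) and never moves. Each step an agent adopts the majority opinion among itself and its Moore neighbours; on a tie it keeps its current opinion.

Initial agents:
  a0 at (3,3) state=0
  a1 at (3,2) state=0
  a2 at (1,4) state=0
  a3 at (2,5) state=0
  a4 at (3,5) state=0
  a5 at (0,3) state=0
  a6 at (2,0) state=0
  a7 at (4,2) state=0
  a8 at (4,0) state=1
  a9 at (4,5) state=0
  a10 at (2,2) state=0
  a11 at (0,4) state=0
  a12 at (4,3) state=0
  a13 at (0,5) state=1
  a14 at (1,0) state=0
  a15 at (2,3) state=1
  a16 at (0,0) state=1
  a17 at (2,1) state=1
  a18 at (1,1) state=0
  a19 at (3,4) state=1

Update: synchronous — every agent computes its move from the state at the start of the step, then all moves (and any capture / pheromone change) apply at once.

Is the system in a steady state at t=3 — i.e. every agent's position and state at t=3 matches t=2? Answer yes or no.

t=1: a0@(3,3):0 a1@(3,2):0 a2@(1,4):0 a3@(2,5):0 a4@(3,5):0 a5@(0,3):0 a6@(2,0):0 a7@(4,2):0 a8@(4,0):1 a9@(4,5):1 a10@(2,2):0 a11@(0,4):0 a12@(4,3):0 a13@(0,5):0 a14@(1,0):0 a15@(2,3):0 a16@(0,0):1 a17@(2,1):0 a18@(1,1):0 a19@(3,4):0
t=2: a0@(3,3):0 a1@(3,2):0 a2@(1,4):0 a3@(2,5):0 a4@(3,5):0 a5@(0,3):0 a6@(2,0):0 a7@(4,2):0 a8@(4,0):1 a9@(4,5):0 a10@(2,2):0 a11@(0,4):0 a12@(4,3):0 a13@(0,5):0 a14@(1,0):0 a15@(2,3):0 a16@(0,0):1 a17@(2,1):0 a18@(1,1):0 a19@(3,4):0
t=3: a0@(3,3):0 a1@(3,2):0 a2@(1,4):0 a3@(2,5):0 a4@(3,5):0 a5@(0,3):0 a6@(2,0):0 a7@(4,2):0 a8@(4,0):0 a9@(4,5):0 a10@(2,2):0 a11@(0,4):0 a12@(4,3):0 a13@(0,5):0 a14@(1,0):0 a15@(2,3):0 a16@(0,0):0 a17@(2,1):0 a18@(1,1):0 a19@(3,4):0

no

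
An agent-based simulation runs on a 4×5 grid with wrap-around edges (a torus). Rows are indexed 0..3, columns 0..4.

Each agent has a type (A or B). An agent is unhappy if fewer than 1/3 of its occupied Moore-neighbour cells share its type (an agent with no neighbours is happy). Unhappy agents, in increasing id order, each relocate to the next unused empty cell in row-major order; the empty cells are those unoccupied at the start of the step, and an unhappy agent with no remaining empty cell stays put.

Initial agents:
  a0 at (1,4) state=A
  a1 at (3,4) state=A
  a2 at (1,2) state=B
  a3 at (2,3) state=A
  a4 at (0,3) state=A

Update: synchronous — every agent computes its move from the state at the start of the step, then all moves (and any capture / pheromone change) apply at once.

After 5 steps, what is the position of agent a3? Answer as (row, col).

(2, 3)

t=1: a0@(1,4):A a1@(3,4):A a2@(0,0):B a3@(2,3):A a4@(0,3):A
t=2: a0@(1,4):A a1@(3,4):A a2@(0,1):B a3@(2,3):A a4@(0,3):A
t=3: (unchanged — steady state)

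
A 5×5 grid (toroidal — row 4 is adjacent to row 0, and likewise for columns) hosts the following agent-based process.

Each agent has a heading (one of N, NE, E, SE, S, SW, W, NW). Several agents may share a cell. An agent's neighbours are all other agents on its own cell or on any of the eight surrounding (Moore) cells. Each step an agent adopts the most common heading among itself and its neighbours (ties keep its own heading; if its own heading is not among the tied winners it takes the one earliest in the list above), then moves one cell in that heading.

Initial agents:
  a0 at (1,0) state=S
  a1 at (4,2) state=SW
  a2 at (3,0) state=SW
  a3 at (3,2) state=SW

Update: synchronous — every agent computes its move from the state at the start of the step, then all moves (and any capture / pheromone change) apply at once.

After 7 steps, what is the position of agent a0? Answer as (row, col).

t=1: a0@(2,0):S a1@(0,1):SW a2@(4,4):SW a3@(4,1):SW
t=2: a0@(3,0):S a1@(1,0):SW a2@(0,3):SW a3@(0,0):SW
t=3: a0@(4,0):S a1@(2,4):SW a2@(1,2):SW a3@(1,4):SW
t=4: a0@(0,0):S a1@(3,3):SW a2@(2,1):SW a3@(2,3):SW
t=5: a0@(1,0):S a1@(4,2):SW a2@(3,0):SW a3@(3,2):SW
t=6: a0@(2,0):S a1@(0,1):SW a2@(4,4):SW a3@(4,1):SW
t=7: a0@(3,0):S a1@(1,0):SW a2@(0,3):SW a3@(0,0):SW

(3, 0)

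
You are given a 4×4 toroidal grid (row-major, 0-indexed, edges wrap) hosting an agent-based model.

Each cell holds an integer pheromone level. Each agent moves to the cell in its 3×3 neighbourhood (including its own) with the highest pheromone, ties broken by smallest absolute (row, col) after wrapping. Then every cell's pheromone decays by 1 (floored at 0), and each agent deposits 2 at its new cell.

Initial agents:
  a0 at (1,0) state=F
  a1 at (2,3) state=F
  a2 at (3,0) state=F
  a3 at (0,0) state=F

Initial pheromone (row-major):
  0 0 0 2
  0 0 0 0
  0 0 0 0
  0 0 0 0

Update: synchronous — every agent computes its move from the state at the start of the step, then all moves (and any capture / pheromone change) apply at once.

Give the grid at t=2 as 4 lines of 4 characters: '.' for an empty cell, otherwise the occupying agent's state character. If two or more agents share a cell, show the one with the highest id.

...F
....
....
....

t=1: a0@(0,3) a1@(1,0) a2@(0,3) a3@(0,3) | pheromone: 0 0 0 7 / 2 0 0 0 / 0 0 0 0 / 0 0 0 0
t=2: a0@(0,3) a1@(0,3) a2@(0,3) a3@(0,3) | pheromone: 0 0 0 14 / 1 0 0 0 / 0 0 0 0 / 0 0 0 0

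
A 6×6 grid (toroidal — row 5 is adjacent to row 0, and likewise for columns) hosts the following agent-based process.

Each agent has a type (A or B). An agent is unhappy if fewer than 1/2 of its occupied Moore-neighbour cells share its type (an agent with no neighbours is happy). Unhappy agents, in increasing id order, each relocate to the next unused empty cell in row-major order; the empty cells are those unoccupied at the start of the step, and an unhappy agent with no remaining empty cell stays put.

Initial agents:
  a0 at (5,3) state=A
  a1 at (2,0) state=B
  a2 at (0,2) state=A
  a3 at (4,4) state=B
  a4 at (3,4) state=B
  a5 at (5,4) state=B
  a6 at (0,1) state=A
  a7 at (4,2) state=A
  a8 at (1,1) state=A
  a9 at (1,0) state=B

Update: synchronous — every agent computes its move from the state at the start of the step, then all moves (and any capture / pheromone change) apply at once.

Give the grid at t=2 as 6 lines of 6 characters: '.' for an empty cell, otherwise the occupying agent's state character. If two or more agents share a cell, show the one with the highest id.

.AABB.
.A....
......
....B.
..A.B.
...AB.

t=1: a0@(5,3):A a1@(2,0):B a2@(0,2):A a3@(4,4):B a4@(3,4):B a5@(5,4):B a6@(0,1):A a7@(4,2):A a8@(1,1):A a9@(0,0):B
t=2: a0@(5,3):A a1@(0,3):B a2@(0,2):A a3@(4,4):B a4@(3,4):B a5@(5,4):B a6@(0,1):A a7@(4,2):A a8@(1,1):A a9@(0,4):B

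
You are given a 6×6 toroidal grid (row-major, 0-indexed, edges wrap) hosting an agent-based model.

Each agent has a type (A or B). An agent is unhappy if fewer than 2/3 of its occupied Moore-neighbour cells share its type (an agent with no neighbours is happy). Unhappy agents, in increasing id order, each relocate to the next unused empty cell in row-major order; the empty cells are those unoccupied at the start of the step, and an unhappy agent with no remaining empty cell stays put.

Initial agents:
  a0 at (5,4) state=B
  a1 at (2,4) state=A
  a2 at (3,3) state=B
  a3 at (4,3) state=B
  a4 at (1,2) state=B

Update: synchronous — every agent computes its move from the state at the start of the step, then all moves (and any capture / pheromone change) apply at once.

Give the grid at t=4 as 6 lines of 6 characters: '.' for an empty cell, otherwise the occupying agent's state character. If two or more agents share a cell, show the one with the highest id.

t=1: a0@(5,4):B a1@(0,0):A a2@(0,1):B a3@(4,3):B a4@(1,2):B
t=2: a0@(5,4):B a1@(0,2):A a2@(0,3):B a3@(4,3):B a4@(1,2):B
t=3: a0@(5,4):B a1@(0,0):A a2@(0,3):B a3@(4,3):B a4@(0,1):B
t=4: a0@(5,4):B a1@(0,2):A a2@(0,3):B a3@(4,3):B a4@(0,4):B

..ABB.
......
......
......
...B..
....B.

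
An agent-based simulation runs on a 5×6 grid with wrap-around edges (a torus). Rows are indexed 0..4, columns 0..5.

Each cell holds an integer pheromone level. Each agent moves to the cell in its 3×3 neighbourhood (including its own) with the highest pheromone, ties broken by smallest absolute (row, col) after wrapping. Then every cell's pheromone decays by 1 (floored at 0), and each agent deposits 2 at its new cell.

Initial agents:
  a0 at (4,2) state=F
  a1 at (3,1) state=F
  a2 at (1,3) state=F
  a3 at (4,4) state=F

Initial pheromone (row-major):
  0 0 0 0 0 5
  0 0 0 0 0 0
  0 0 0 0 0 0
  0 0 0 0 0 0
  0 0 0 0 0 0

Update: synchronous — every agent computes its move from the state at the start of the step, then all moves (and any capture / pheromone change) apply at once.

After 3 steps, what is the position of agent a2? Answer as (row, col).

(0, 1)

t=1: a0@(0,1) a1@(2,0) a2@(0,2) a3@(0,5) | pheromone: 0 2 2 0 0 6 / 0 0 0 0 0 0 / 2 0 0 0 0 0 / 0 0 0 0 0 0 / 0 0 0 0 0 0
t=2: a0@(0,1) a1@(2,0) a2@(0,1) a3@(0,5) | pheromone: 0 5 1 0 0 7 / 0 0 0 0 0 0 / 3 0 0 0 0 0 / 0 0 0 0 0 0 / 0 0 0 0 0 0
t=3: a0@(0,1) a1@(2,0) a2@(0,1) a3@(0,5) | pheromone: 0 8 0 0 0 8 / 0 0 0 0 0 0 / 4 0 0 0 0 0 / 0 0 0 0 0 0 / 0 0 0 0 0 0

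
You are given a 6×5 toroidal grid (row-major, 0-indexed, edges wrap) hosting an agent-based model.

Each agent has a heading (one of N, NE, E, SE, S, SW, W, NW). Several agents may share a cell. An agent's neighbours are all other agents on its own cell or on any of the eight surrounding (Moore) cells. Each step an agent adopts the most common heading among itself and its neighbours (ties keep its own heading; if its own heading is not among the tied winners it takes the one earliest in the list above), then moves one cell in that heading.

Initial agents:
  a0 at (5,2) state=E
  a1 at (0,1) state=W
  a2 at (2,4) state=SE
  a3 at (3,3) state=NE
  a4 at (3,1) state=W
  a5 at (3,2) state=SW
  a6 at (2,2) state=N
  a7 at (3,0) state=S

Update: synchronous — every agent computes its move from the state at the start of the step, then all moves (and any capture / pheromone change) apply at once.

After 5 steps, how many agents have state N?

1

t=1: a0@(5,3):E a1@(0,0):W a2@(3,0):SE a3@(2,4):NE a4@(3,0):W a5@(4,1):SW a6@(1,2):N a7@(4,0):S
t=2: a0@(5,4):E a1@(0,4):W a2@(4,1):SE a3@(1,0):NE a4@(3,4):W a5@(5,0):SW a6@(0,2):N a7@(5,0):S
t=3: a0@(5,0):E a1@(0,3):W a2@(5,2):SE a3@(0,1):NE a4@(3,3):W a5@(0,4):SW a6@(5,2):N a7@(0,0):S
t=4: a0@(5,1):E a1@(0,2):W a2@(0,3):SE a3@(5,2):NE a4@(3,2):W a5@(1,3):SW a6@(4,2):N a7@(1,0):S
t=5: a0@(5,2):E a1@(0,1):W a2@(1,4):SE a3@(4,3):NE a4@(3,1):W a5@(2,2):SW a6@(3,2):N a7@(2,0):S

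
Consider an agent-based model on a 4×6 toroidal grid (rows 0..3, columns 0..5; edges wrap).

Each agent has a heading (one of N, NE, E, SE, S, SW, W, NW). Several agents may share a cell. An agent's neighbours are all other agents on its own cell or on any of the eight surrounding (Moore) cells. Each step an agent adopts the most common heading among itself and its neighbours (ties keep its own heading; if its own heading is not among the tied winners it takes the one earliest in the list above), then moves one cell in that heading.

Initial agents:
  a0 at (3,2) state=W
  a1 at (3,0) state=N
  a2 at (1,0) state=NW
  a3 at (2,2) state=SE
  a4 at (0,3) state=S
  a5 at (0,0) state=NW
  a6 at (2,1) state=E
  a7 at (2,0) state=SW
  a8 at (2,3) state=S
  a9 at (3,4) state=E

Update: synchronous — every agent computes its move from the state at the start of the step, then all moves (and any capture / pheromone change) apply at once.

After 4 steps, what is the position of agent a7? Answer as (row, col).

(2, 3)

t=1: a0@(0,2):S a1@(2,0):N a2@(0,5):NW a3@(3,3):SE a4@(1,3):S a5@(3,5):NW a6@(2,2):E a7@(3,5):SW a8@(3,3):S a9@(0,4):S
t=2: a0@(1,2):S a1@(1,0):N a2@(3,4):NW a3@(0,3):S a4@(2,3):S a5@(2,4):NW a6@(3,2):S a7@(2,4):NW a8@(0,3):S a9@(1,4):S
t=3: a0@(2,2):S a1@(0,0):N a2@(2,3):NW a3@(1,3):S a4@(3,3):S a5@(1,3):NW a6@(0,2):S a7@(1,3):NW a8@(1,3):S a9@(2,4):S
t=4: a0@(3,2):S a1@(3,0):N a2@(3,3):S a3@(2,3):S a4@(0,3):S a5@(2,3):S a6@(1,2):S a7@(2,3):S a8@(2,3):S a9@(3,4):S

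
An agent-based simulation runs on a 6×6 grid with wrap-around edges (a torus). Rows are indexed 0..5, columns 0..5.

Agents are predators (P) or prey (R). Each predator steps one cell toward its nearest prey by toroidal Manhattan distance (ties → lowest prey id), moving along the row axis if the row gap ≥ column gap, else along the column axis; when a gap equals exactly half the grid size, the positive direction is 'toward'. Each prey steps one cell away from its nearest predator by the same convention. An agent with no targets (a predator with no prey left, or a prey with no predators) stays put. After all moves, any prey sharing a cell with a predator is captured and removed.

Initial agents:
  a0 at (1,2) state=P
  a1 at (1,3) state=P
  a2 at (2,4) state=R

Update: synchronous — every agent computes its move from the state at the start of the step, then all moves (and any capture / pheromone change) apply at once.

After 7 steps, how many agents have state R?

t=1: a0@(1,3):P a1@(2,3):P a2@(3,4):R
t=2: a0@(2,3):P a1@(3,3):P a2@(4,4):R
t=3: a0@(3,3):P a1@(4,3):P a2@(5,4):R
t=4: a0@(4,3):P a1@(5,3):P a2@(0,4):R
t=5: a0@(5,3):P a1@(0,3):P a2@(1,4):R
t=6: a0@(0,3):P a1@(1,3):P a2@(2,4):R
t=7: a0@(1,3):P a1@(2,3):P a2@(3,4):R

1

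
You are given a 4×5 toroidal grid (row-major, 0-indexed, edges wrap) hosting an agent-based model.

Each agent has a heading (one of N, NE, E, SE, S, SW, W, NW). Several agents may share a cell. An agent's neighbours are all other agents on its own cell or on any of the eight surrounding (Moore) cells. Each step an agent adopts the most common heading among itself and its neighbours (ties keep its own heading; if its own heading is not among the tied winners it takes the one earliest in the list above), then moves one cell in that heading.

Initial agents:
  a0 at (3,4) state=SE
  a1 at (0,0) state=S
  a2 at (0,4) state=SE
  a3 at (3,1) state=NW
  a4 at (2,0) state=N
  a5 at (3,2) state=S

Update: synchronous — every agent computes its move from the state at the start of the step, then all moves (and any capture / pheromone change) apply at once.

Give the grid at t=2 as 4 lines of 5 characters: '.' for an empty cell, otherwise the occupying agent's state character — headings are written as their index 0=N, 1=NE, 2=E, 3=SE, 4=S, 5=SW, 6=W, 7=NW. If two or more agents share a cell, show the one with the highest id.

.....
.34..
.33..
.....

t=1: a0@(0,0):SE a1@(1,1):SE a2@(1,0):SE a3@(0,1):S a4@(1,0):N a5@(0,2):S
t=2: a0@(1,1):SE a1@(2,2):SE a2@(2,1):SE a3@(1,2):SE a4@(2,1):SE a5@(1,2):S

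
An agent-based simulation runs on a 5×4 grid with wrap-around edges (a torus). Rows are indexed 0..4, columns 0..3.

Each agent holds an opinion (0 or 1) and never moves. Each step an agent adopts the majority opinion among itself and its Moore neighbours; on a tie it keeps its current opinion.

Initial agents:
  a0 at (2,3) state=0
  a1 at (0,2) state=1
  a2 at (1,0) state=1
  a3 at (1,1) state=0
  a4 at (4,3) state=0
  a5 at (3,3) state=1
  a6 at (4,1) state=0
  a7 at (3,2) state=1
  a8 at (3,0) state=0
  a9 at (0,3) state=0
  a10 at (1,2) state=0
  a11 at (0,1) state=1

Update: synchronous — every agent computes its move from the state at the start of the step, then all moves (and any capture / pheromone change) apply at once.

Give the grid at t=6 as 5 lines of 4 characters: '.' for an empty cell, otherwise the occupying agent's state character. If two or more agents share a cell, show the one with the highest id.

.000
000.
...0
0.00
.0.0

t=1: a0@(2,3):0 a1@(0,2):0 a2@(1,0):0 a3@(1,1):1 a4@(4,3):0 a5@(3,3):0 a6@(4,1):1 a7@(3,2):0 a8@(3,0):0 a9@(0,3):0 a10@(1,2):0 a11@(0,1):1
t=2: a0@(2,3):0 a1@(0,2):0 a2@(1,0):0 a3@(1,1):0 a4@(4,3):0 a5@(3,3):0 a6@(4,1):0 a7@(3,2):0 a8@(3,0):0 a9@(0,3):0 a10@(1,2):0 a11@(0,1):1
t=3: a0@(2,3):0 a1@(0,2):0 a2@(1,0):0 a3@(1,1):0 a4@(4,3):0 a5@(3,3):0 a6@(4,1):0 a7@(3,2):0 a8@(3,0):0 a9@(0,3):0 a10@(1,2):0 a11@(0,1):0
t=4: (unchanged — steady state)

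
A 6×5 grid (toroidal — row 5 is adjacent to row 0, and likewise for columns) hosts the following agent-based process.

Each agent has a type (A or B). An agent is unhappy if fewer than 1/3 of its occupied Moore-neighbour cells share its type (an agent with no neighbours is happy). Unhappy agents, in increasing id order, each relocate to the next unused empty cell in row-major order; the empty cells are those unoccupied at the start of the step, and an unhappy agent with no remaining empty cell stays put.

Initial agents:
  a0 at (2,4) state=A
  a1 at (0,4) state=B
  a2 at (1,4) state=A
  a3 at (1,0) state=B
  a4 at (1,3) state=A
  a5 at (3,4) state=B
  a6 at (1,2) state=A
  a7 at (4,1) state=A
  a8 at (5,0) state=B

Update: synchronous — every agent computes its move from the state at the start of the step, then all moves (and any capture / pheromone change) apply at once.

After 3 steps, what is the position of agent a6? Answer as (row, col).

t=1: a0@(2,4):A a1@(0,4):B a2@(1,4):A a3@(1,0):B a4@(1,3):A a5@(0,0):B a6@(1,2):A a7@(0,1):A a8@(5,0):B
t=2: a0@(2,4):A a1@(0,4):B a2@(1,4):A a3@(1,0):B a4@(1,3):A a5@(0,0):B a6@(1,2):A a7@(0,2):A a8@(5,0):B
t=3: (unchanged — steady state)

(1, 2)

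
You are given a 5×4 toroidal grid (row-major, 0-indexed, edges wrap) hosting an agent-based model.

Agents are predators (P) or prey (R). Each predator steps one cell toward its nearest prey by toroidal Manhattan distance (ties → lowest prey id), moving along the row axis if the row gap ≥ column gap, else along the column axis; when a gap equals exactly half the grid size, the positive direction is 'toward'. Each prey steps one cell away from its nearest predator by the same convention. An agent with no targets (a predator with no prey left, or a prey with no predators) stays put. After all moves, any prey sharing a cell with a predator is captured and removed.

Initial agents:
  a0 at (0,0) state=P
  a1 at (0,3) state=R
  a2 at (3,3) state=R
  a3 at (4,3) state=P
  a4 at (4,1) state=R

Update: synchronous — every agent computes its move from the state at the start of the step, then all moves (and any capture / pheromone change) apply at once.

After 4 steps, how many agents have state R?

3

t=1: a0@(0,3):P a1@(0,2):R a2@(2,3):R a3@(0,3):P a4@(3,1):R
t=2: a0@(0,2):P a1@(0,1):R a2@(3,3):R a3@(0,2):P a4@(2,1):R
t=3: a0@(0,1):P a1@(0,0):R a2@(2,3):R a3@(0,1):P a4@(3,1):R
t=4: a0@(0,0):P a1@(0,3):R a2@(3,3):R a3@(0,0):P a4@(2,1):R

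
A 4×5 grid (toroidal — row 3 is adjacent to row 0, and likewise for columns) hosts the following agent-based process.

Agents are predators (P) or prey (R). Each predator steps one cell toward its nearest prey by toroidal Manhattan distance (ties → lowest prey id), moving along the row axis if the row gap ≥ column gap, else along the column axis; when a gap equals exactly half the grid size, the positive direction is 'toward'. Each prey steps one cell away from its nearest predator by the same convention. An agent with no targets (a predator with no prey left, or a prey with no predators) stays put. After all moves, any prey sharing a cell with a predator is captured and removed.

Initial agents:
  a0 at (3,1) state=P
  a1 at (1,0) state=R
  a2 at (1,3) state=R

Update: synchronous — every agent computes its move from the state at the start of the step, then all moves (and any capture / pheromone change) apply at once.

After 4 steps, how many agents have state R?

t=1: a0@(0,1):P a1@(0,0):R a2@(0,3):R
t=2: a0@(0,0):P a1@(0,4):R a2@(0,4):R
t=3: a0@(0,4):P a1@(0,3):R a2@(0,3):R
t=4: a0@(0,3):P a1@(0,2):R a2@(0,2):R

2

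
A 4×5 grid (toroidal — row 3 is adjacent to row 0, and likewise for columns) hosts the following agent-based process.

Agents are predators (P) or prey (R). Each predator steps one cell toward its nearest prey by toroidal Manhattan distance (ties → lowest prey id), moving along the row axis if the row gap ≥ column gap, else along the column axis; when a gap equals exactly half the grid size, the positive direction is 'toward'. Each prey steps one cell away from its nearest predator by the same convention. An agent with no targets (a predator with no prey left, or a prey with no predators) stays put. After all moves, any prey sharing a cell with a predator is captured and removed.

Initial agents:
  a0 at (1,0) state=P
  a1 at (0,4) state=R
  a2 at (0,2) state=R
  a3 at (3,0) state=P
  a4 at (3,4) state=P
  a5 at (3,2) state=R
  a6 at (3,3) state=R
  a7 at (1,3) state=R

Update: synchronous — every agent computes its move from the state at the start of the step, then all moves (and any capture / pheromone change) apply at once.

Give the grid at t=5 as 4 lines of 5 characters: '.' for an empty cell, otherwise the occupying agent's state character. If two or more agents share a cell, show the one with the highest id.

t=1: a0@(0,0):P a1@(1,4):R a2@(0,3):R a3@(0,0):P a4@(0,4):P a5@(3,3):R a6@(3,2):R a7@(1,2):R
t=2: a0@(1,0):P a1@(2,4):R a2@(0,2):R a3@(1,0):P a4@(1,4):P a5@(2,3):R a6@(3,3):R a7@(1,3):R
t=3: a0@(2,0):P a1@(3,4):R a2@(0,3):R a3@(2,0):P a4@(2,4):P a5@(3,3):R a6@(2,3):R a7@(1,2):R
t=4: a0@(3,0):P a1@(0,4):R a2@(3,3):R a3@(3,0):P a4@(3,4):P a5@(0,3):R a6@(2,2):R a7@(1,3):R
t=5: a0@(0,0):P a1@(1,4):R a2@(3,2):R a3@(0,0):P a4@(0,4):P a5@(1,3):R a6@(2,3):R a7@(0,3):R

P..RP
...RR
...R.
..R..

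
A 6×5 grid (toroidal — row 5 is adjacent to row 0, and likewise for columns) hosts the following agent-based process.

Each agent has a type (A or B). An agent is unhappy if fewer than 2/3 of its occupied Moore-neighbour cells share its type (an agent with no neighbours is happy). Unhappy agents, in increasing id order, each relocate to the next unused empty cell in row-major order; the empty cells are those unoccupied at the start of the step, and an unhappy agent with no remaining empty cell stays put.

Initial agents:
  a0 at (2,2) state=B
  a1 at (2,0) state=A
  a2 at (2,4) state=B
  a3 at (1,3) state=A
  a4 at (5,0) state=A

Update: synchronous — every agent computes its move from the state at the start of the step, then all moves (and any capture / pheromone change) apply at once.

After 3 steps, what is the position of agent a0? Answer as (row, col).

t=1: a0@(0,0):B a1@(0,1):A a2@(0,2):B a3@(0,3):A a4@(5,0):A
t=2: a0@(0,4):B a1@(1,0):A a2@(1,1):B a3@(1,2):A a4@(1,3):A
t=3: a0@(0,0):B a1@(0,1):A a2@(0,2):B a3@(0,3):A a4@(1,4):A

(0, 0)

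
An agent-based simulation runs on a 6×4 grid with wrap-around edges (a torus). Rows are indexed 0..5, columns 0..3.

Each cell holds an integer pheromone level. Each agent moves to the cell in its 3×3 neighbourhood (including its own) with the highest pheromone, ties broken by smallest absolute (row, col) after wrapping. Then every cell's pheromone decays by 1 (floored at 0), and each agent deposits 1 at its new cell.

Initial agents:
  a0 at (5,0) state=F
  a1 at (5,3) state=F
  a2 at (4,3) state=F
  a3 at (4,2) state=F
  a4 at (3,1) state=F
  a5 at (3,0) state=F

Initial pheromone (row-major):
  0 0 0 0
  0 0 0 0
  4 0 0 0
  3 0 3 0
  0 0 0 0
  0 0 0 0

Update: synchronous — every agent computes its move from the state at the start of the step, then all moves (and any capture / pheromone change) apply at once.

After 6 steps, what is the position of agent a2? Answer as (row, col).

(2, 0)

t=1: a0@(0,0) a1@(0,0) a2@(3,0) a3@(3,2) a4@(2,0) a5@(2,0) | pheromone: 2 0 0 0 / 0 0 0 0 / 5 0 0 0 / 3 0 3 0 / 0 0 0 0 / 0 0 0 0
t=2: a0@(0,0) a1@(0,0) a2@(2,0) a3@(3,2) a4@(2,0) a5@(2,0) | pheromone: 3 0 0 0 / 0 0 0 0 / 7 0 0 0 / 2 0 3 0 / 0 0 0 0 / 0 0 0 0
t=3: a0@(0,0) a1@(0,0) a2@(2,0) a3@(3,2) a4@(2,0) a5@(2,0) | pheromone: 4 0 0 0 / 0 0 0 0 / 9 0 0 0 / 1 0 3 0 / 0 0 0 0 / 0 0 0 0
t=4: a0@(0,0) a1@(0,0) a2@(2,0) a3@(3,2) a4@(2,0) a5@(2,0) | pheromone: 5 0 0 0 / 0 0 0 0 / 11 0 0 0 / 0 0 3 0 / 0 0 0 0 / 0 0 0 0
t=5: a0@(0,0) a1@(0,0) a2@(2,0) a3@(3,2) a4@(2,0) a5@(2,0) | pheromone: 6 0 0 0 / 0 0 0 0 / 13 0 0 0 / 0 0 3 0 / 0 0 0 0 / 0 0 0 0
t=6: a0@(0,0) a1@(0,0) a2@(2,0) a3@(3,2) a4@(2,0) a5@(2,0) | pheromone: 7 0 0 0 / 0 0 0 0 / 15 0 0 0 / 0 0 3 0 / 0 0 0 0 / 0 0 0 0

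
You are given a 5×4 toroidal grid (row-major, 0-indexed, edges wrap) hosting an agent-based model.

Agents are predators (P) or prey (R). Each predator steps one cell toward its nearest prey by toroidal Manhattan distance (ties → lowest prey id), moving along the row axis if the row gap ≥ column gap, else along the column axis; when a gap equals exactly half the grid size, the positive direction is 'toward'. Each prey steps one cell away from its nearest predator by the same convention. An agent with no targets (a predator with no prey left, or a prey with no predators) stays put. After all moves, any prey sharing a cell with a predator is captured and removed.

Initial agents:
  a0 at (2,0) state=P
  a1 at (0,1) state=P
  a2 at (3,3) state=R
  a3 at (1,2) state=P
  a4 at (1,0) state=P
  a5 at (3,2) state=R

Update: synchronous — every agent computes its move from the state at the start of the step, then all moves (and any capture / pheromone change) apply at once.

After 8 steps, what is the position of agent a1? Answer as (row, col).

t=1: a0@(3,0):P a1@(4,1):P a2@(4,3):R a3@(2,2):P a4@(2,0):P a5@(4,2):R
t=2: a0@(4,0):P a1@(4,2):P a2@(0,3):R a3@(3,2):P a4@(3,0):P a5@(4,3):R
t=3: a0@(4,3):P a1@(4,3):P a2@(1,3):R a3@(4,2):P a4@(4,0):P
t=4: a0@(0,3):P a1@(0,3):P a2@(2,3):R a3@(0,2):P a4@(0,0):P
t=5: a0@(1,3):P a1@(1,3):P a2@(3,3):R a3@(1,2):P a4@(1,0):P
t=6: a0@(2,3):P a1@(2,3):P a2@(4,3):R a3@(2,2):P a4@(2,0):P
t=7: a0@(3,3):P a1@(3,3):P a2@(0,3):R a3@(3,2):P a4@(3,0):P
t=8: a0@(4,3):P a1@(4,3):P a2@(1,3):R a3@(4,2):P a4@(4,0):P

(4, 3)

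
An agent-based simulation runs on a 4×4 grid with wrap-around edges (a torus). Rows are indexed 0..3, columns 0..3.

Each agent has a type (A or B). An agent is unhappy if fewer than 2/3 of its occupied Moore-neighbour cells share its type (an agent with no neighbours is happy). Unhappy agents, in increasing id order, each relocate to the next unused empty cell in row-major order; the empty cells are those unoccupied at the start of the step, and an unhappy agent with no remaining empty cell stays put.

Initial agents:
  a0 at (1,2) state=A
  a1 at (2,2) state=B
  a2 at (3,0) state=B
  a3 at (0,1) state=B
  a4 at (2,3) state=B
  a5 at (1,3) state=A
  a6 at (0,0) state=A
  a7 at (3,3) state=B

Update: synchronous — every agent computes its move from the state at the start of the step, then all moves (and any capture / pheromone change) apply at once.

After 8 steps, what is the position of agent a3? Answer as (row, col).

t=1: a0@(0,2):A a1@(0,3):B a2@(3,0):B a3@(1,0):B a4@(1,1):B a5@(2,0):A a6@(2,1):A a7@(3,3):B
t=2: a0@(0,0):A a1@(0,3):B a2@(0,1):B a3@(1,2):B a4@(1,3):B a5@(2,2):A a6@(2,3):A a7@(3,1):B
t=3: a0@(0,2):A a1@(0,3):B a2@(0,1):B a3@(1,0):B a4@(1,1):B a5@(2,0):A a6@(2,1):A a7@(3,0):B
t=4: a0@(0,0):A a1@(0,3):B a2@(0,1):B a3@(1,2):B a4@(1,3):B a5@(2,2):A a6@(2,3):A a7@(3,1):B
t=5: a0@(0,2):A a1@(0,3):B a2@(0,1):B a3@(1,0):B a4@(1,1):B a5@(2,0):A a6@(2,1):A a7@(3,0):B
t=6: a0@(0,0):A a1@(0,3):B a2@(0,1):B a3@(1,2):B a4@(1,3):B a5@(2,2):A a6@(2,3):A a7@(3,1):B
t=7: a0@(0,2):A a1@(0,3):B a2@(0,1):B a3@(1,0):B a4@(1,1):B a5@(2,0):A a6@(2,1):A a7@(3,0):B
t=8: a0@(0,0):A a1@(0,3):B a2@(0,1):B a3@(1,2):B a4@(1,3):B a5@(2,2):A a6@(2,3):A a7@(3,1):B

(1, 2)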